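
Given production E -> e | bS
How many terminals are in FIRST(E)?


Production: E -> e | bS
Examining each alternative for leading terminals:
  E -> e : first terminal = 'e'
  E -> bS : first terminal = 'b'
FIRST(E) = {b, e}
Count: 2

2


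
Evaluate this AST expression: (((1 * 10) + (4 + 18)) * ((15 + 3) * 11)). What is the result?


Expression: (((1 * 10) + (4 + 18)) * ((15 + 3) * 11))
Evaluating step by step:
  1 * 10 = 10
  4 + 18 = 22
  10 + 22 = 32
  15 + 3 = 18
  18 * 11 = 198
  32 * 198 = 6336
Result: 6336

6336


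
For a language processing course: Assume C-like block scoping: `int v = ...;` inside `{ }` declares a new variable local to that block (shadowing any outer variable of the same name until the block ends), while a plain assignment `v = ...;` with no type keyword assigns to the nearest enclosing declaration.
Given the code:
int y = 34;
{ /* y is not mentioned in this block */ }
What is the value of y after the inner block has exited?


Analyzing scoping rules:
Outer scope: declares y = 34
Inner block: y is neither redeclared nor assigned -> unchanged
After the block -> 34
Result: 34

34


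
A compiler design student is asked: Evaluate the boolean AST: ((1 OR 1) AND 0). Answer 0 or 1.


Step 1: Evaluate inner node
  1 OR 1 = 1
Step 2: Evaluate root node
  1 AND 0 = 0

0


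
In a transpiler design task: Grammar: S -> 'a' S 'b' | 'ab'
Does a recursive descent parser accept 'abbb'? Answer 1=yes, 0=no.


Grammar accepts strings of the form a^n b^n (n >= 1)
Word: 'abbb'
Counting: 1 a's and 3 b's
Check: 1 == 3? No
Mismatch: a-count != b-count
Rejected

0


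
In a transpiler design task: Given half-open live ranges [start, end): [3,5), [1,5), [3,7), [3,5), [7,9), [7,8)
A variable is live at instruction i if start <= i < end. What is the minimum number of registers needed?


Live ranges:
  Var0: [3, 5)
  Var1: [1, 5)
  Var2: [3, 7)
  Var3: [3, 5)
  Var4: [7, 9)
  Var5: [7, 8)
Sweep-line events (position, delta, active):
  pos=1 start -> active=1
  pos=3 start -> active=2
  pos=3 start -> active=3
  pos=3 start -> active=4
  pos=5 end -> active=3
  pos=5 end -> active=2
  pos=5 end -> active=1
  pos=7 end -> active=0
  pos=7 start -> active=1
  pos=7 start -> active=2
  pos=8 end -> active=1
  pos=9 end -> active=0
Maximum simultaneous active: 4
Minimum registers needed: 4

4


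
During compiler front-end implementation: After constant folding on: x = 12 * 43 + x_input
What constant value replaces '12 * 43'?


Identifying constant sub-expression:
  Original: x = 12 * 43 + x_input
  12 and 43 are both compile-time constants
  Evaluating: 12 * 43 = 516
  After folding: x = 516 + x_input

516


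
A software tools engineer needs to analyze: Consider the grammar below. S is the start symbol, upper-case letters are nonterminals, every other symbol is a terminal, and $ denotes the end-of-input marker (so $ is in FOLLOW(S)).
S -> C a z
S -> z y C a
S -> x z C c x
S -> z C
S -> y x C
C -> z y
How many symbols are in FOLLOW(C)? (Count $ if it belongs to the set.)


S is the start symbol and does not occur in any rule body, so FOLLOW(S) = {$}.
Examining every occurrence of C in a rule body:
  S -> C a z : C is followed by terminal 'a' -> add 'a'
  S -> z y C a : C is followed by terminal 'a' -> add 'a' (already in the set)
  S -> x z C c x : C is followed by terminal 'c' -> add 'c'
  S -> z C : C is at the right end -> add FOLLOW(S) = {$}
  S -> y x C : C is at the right end -> add FOLLOW(S) = {$} (already in the set)
  C -> z y : C does not occur in the body -> contributes nothing
FOLLOW(C) = {a, c, $}
Count: 3

3


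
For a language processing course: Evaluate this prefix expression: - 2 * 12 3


Parsing prefix expression: - 2 * 12 3
Step 1: Innermost operation '* 12 3'
  12 * 3 = 36
Step 2: Outer operation '- 2 [36]'
  2 - 36 = -34

-34


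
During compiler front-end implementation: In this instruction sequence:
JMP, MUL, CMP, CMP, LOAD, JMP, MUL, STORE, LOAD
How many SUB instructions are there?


Scanning instruction sequence for SUB:
  Position 1: JMP
  Position 2: MUL
  Position 3: CMP
  Position 4: CMP
  Position 5: LOAD
  Position 6: JMP
  Position 7: MUL
  Position 8: STORE
  Position 9: LOAD
Matches at positions: []
Total SUB count: 0

0


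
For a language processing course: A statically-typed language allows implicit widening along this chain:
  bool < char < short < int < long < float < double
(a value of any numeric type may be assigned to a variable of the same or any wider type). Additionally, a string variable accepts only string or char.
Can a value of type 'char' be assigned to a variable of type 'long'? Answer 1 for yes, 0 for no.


Target variable type: long
Source value type: char
Numeric ranks: char=1, long=4
Widening allowed iff rank(source) <= rank(target): 1 <= 4? Yes
Result: 1

1


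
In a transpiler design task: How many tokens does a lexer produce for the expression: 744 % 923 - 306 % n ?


Scanning '744 % 923 - 306 % n'
Token 1: '744' -> integer_literal
Token 2: '%' -> operator
Token 3: '923' -> integer_literal
Token 4: '-' -> operator
Token 5: '306' -> integer_literal
Token 6: '%' -> operator
Token 7: 'n' -> identifier
Total tokens: 7

7


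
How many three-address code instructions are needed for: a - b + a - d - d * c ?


Expression: a - b + a - d - d * c
Generating three-address code (respecting * over +/- precedence):
  Instruction 1: t1 = d * c
  Instruction 2: t2 = a - b
  Instruction 3: t3 = t2 + a
  Instruction 4: t4 = t3 - d
  Instruction 5: t5 = t4 - t1
Total instructions: 5

5


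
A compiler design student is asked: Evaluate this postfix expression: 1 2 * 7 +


Processing tokens left to right:
Push 1, Push 2
Pop 1 and 2, compute 1 * 2 = 2, push 2
Push 7
Pop 2 and 7, compute 2 + 7 = 9, push 9
Stack result: 9

9


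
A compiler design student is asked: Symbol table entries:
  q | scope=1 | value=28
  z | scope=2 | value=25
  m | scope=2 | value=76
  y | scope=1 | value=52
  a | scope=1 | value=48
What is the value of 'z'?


Searching symbol table for 'z':
  q | scope=1 | value=28
  z | scope=2 | value=25 <- MATCH
  m | scope=2 | value=76
  y | scope=1 | value=52
  a | scope=1 | value=48
Found 'z' at scope 2 with value 25

25


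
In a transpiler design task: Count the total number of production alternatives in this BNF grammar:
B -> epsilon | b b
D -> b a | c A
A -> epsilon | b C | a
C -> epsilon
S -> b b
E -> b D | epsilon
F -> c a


Counting alternatives per rule:
  B: 2 alternative(s)
  D: 2 alternative(s)
  A: 3 alternative(s)
  C: 1 alternative(s)
  S: 1 alternative(s)
  E: 2 alternative(s)
  F: 1 alternative(s)
Sum: 2 + 2 + 3 + 1 + 1 + 2 + 1 = 12

12


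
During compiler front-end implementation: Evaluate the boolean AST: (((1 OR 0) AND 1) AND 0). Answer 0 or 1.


Step 1: Evaluate inner node
  1 OR 0 = 1
Step 2: Evaluate next node
  1 AND 1 = 1
Step 3: Evaluate root node
  1 AND 0 = 0

0


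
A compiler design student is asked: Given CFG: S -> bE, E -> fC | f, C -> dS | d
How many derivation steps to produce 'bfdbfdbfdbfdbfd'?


Grammar: S -> bE, E -> fC | f, C -> dS | d
Deriving 'bfdbfdbfdbfdbfd':
Step 1: S -> bE => bE
Step 2: E -> fC => bfC
Step 3: C -> dS => bfdS
Step 4: S -> bE => bfdbE
Step 5: E -> fC => bfdbfC
Step 6: C -> dS => bfdbfdS
Step 7: S -> bE => bfdbfdbE
Step 8: E -> fC => bfdbfdbfC
Step 9: C -> dS => bfdbfdbfdS
Step 10: S -> bE => bfdbfdbfdbE
Step 11: E -> fC => bfdbfdbfdbfC
Step 12: C -> dS => bfdbfdbfdbfdS
Step 13: S -> bE => bfdbfdbfdbfdbE
Step 14: E -> fC => bfdbfdbfdbfdbfC
Step 15: C -> d => bfdbfdbfdbfdbfd
Total derivation steps: 15

15


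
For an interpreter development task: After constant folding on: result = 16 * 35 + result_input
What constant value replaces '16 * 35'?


Identifying constant sub-expression:
  Original: result = 16 * 35 + result_input
  16 and 35 are both compile-time constants
  Evaluating: 16 * 35 = 560
  After folding: result = 560 + result_input

560


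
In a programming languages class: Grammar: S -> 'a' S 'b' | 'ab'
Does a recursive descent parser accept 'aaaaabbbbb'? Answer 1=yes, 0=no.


Grammar accepts strings of the form a^n b^n (n >= 1)
Word: 'aaaaabbbbb'
Counting: 5 a's and 5 b's
Check: 5 == 5? Yes
Derivation (S -> aSb applied 4 time(s), then S -> ab): S => aSb => aaSbb => aaaSbbb => aaaaSbbbb => aaaaabbbbb
Accepted

1


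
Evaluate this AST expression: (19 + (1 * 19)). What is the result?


Expression: (19 + (1 * 19))
Evaluating step by step:
  1 * 19 = 19
  19 + 19 = 38
Result: 38

38


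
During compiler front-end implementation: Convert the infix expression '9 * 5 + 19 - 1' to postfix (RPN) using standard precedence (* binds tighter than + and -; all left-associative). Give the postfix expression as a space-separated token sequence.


Applying the shunting-yard algorithm:
  Operand 9 -> output
  Push '*' onto operator stack -> op-stack: [*]
  Operand 5 -> output
  See '+' (prec 1); top '*' (prec 2) >= it -> pop '*' to output
  Push '+' onto operator stack -> op-stack: [+]
  Operand 19 -> output
  See '-' (prec 1); top '+' (prec 1) >= it -> pop '+' to output
  Push '-' onto operator stack -> op-stack: [-]
  Operand 1 -> output
  End of input: pop '-' to output
Postfix result: 9 5 * 19 + 1 -

9 5 * 19 + 1 -


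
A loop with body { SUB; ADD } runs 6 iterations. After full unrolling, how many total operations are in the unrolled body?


Loop body operations: SUB, ADD (2 ops per iteration)
Unrolling 6 iterations:
  Iteration 1: SUB, ADD (2 ops)
  Iteration 2: SUB, ADD (2 ops)
  Iteration 3: SUB, ADD (2 ops)
  Iteration 4: SUB, ADD (2 ops)
  Iteration 5: SUB, ADD (2 ops)
  Iteration 6: SUB, ADD (2 ops)
Total: 6 iterations * 2 ops/iter = 12 operations

12


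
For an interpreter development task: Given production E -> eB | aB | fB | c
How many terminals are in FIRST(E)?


Production: E -> eB | aB | fB | c
Examining each alternative for leading terminals:
  E -> eB : first terminal = 'e'
  E -> aB : first terminal = 'a'
  E -> fB : first terminal = 'f'
  E -> c : first terminal = 'c'
FIRST(E) = {a, c, e, f}
Count: 4

4


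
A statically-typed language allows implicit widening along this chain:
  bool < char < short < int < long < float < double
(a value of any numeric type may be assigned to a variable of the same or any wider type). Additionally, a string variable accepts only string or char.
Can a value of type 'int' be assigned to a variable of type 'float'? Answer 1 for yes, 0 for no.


Target variable type: float
Source value type: int
Numeric ranks: int=3, float=5
Widening allowed iff rank(source) <= rank(target): 3 <= 5? Yes
Result: 1

1


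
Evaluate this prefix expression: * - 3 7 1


Parsing prefix expression: * - 3 7 1
Step 1: Innermost operation '- 3 7'
  3 - 7 = -4
Step 2: Outer operation '* [-4] 1'
  -4 * 1 = -4

-4


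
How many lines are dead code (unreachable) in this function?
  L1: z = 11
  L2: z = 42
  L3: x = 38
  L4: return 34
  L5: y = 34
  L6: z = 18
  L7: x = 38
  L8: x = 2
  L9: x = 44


Analyzing control flow:
  L1: reachable (before return)
  L2: reachable (before return)
  L3: reachable (before return)
  L4: reachable (return statement)
  L5: DEAD (after return at L4)
  L6: DEAD (after return at L4)
  L7: DEAD (after return at L4)
  L8: DEAD (after return at L4)
  L9: DEAD (after return at L4)
Return at L4, total lines = 9
Dead lines: L5 through L9
Count: 5

5


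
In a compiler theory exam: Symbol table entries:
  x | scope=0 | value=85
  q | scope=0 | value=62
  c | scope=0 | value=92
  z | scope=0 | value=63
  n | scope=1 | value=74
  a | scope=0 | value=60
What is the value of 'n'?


Searching symbol table for 'n':
  x | scope=0 | value=85
  q | scope=0 | value=62
  c | scope=0 | value=92
  z | scope=0 | value=63
  n | scope=1 | value=74 <- MATCH
  a | scope=0 | value=60
Found 'n' at scope 1 with value 74

74


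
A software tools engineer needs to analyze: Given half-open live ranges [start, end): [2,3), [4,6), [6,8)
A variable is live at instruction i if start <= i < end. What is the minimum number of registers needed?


Live ranges:
  Var0: [2, 3)
  Var1: [4, 6)
  Var2: [6, 8)
Sweep-line events (position, delta, active):
  pos=2 start -> active=1
  pos=3 end -> active=0
  pos=4 start -> active=1
  pos=6 end -> active=0
  pos=6 start -> active=1
  pos=8 end -> active=0
Maximum simultaneous active: 1
Minimum registers needed: 1

1


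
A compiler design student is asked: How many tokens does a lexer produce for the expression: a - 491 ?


Scanning 'a - 491'
Token 1: 'a' -> identifier
Token 2: '-' -> operator
Token 3: '491' -> integer_literal
Total tokens: 3

3


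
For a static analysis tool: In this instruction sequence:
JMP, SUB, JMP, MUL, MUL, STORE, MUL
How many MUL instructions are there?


Scanning instruction sequence for MUL:
  Position 1: JMP
  Position 2: SUB
  Position 3: JMP
  Position 4: MUL <- MATCH
  Position 5: MUL <- MATCH
  Position 6: STORE
  Position 7: MUL <- MATCH
Matches at positions: [4, 5, 7]
Total MUL count: 3

3


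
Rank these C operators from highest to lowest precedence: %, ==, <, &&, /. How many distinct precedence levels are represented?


Looking up precedence for each operator:
  % -> precedence 6
  == -> precedence 3
  < -> precedence 4
  && -> precedence 2
  / -> precedence 6
Sorted highest to lowest: %, /, <, ==, &&
Distinct precedence values: [6, 4, 3, 2]
Number of distinct levels: 4

4


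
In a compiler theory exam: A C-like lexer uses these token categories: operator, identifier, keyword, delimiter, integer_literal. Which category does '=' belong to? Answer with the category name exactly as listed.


Token: '='
Checking categories:
  identifier: no
  integer_literal: no
  operator: YES
  keyword: no
  delimiter: no
Category: operator

operator


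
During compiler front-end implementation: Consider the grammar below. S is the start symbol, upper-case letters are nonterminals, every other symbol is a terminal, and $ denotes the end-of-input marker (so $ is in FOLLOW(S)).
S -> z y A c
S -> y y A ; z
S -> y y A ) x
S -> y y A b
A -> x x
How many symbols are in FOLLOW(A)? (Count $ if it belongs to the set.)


S is the start symbol and does not occur in any rule body, so FOLLOW(S) = {$}.
Examining every occurrence of A in a rule body:
  S -> z y A c : A is followed by terminal 'c' -> add 'c'
  S -> y y A ; z : A is followed by terminal ';' -> add ';'
  S -> y y A ) x : A is followed by terminal ')' -> add ')'
  S -> y y A b : A is followed by terminal 'b' -> add 'b'
  A -> x x : A does not occur in the body -> contributes nothing
FOLLOW(A) = {), ;, b, c}
Count: 4

4


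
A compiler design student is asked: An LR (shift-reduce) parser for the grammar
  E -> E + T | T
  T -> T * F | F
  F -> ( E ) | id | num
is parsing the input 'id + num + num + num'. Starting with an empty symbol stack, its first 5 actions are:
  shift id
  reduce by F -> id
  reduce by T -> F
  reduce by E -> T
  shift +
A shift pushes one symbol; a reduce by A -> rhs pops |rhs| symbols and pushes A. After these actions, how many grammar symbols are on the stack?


Tracking the symbol stack through each action:
  Action 1: shift 'id' : push -> stack = [id] (size 1)
  Action 2: reduce by F -> id : pop 1, push F -> stack = [F] (size 1)
  Action 3: reduce by T -> F : pop 1, push T -> stack = [T] (size 1)
  Action 4: reduce by E -> T : pop 1, push E -> stack = [E] (size 1)
  Action 5: shift '+' : push -> stack = [E, +] (size 2)
Final stack size: 2

2


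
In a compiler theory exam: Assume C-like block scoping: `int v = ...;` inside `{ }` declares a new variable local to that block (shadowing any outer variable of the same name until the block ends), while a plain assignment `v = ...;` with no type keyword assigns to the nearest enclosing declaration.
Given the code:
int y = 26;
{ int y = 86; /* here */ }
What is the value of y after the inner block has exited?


Analyzing scoping rules:
Outer scope: declares y = 26
Inner block: 'int y = 86;' declares a NEW y that shadows the outer one
When the block exits the inner y goes out of scope; the outer y was never modified -> 26
Result: 26

26


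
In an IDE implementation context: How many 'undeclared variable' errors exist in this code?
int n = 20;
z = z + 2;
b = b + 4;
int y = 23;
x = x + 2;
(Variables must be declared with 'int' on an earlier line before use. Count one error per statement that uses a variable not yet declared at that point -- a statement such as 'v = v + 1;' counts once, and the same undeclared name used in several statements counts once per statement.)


Scanning code line by line:
  Line 1: declare 'n' -> declared = ['n']
  Line 2: use 'z' -> ERROR (undeclared)
  Line 3: use 'b' -> ERROR (undeclared)
  Line 4: declare 'y' -> declared = ['n', 'y']
  Line 5: use 'x' -> ERROR (undeclared)
Total undeclared variable errors: 3

3


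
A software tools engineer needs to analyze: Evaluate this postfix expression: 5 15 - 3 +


Processing tokens left to right:
Push 5, Push 15
Pop 5 and 15, compute 5 - 15 = -10, push -10
Push 3
Pop -10 and 3, compute -10 + 3 = -7, push -7
Stack result: -7

-7


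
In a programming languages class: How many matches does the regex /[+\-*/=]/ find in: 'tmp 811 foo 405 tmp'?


Pattern: /[+\-*/=]/ (operators)
Input: 'tmp 811 foo 405 tmp'
Scanning for matches:
Total matches: 0

0


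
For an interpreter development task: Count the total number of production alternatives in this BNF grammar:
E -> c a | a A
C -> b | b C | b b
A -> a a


Counting alternatives per rule:
  E: 2 alternative(s)
  C: 3 alternative(s)
  A: 1 alternative(s)
Sum: 2 + 3 + 1 = 6

6


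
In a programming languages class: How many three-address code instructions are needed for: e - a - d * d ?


Expression: e - a - d * d
Generating three-address code (respecting * over +/- precedence):
  Instruction 1: t1 = d * d
  Instruction 2: t2 = e - a
  Instruction 3: t3 = t2 - t1
Total instructions: 3

3


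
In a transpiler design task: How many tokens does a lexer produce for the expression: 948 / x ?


Scanning '948 / x'
Token 1: '948' -> integer_literal
Token 2: '/' -> operator
Token 3: 'x' -> identifier
Total tokens: 3

3


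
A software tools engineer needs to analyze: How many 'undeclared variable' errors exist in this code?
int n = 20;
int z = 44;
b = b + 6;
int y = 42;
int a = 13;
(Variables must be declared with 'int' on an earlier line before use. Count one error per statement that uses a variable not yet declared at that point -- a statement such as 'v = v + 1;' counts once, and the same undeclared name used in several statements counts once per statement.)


Scanning code line by line:
  Line 1: declare 'n' -> declared = ['n']
  Line 2: declare 'z' -> declared = ['n', 'z']
  Line 3: use 'b' -> ERROR (undeclared)
  Line 4: declare 'y' -> declared = ['n', 'y', 'z']
  Line 5: declare 'a' -> declared = ['a', 'n', 'y', 'z']
Total undeclared variable errors: 1

1


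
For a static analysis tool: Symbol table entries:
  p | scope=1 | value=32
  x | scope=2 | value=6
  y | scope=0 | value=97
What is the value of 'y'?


Searching symbol table for 'y':
  p | scope=1 | value=32
  x | scope=2 | value=6
  y | scope=0 | value=97 <- MATCH
Found 'y' at scope 0 with value 97

97


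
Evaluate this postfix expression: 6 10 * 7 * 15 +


Processing tokens left to right:
Push 6, Push 10
Pop 6 and 10, compute 6 * 10 = 60, push 60
Push 7
Pop 60 and 7, compute 60 * 7 = 420, push 420
Push 15
Pop 420 and 15, compute 420 + 15 = 435, push 435
Stack result: 435

435


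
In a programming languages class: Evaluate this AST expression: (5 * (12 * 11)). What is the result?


Expression: (5 * (12 * 11))
Evaluating step by step:
  12 * 11 = 132
  5 * 132 = 660
Result: 660

660


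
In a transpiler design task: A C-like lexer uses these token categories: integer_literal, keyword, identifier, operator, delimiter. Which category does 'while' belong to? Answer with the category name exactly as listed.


Token: 'while'
Checking categories:
  identifier: no
  integer_literal: no
  operator: no
  keyword: YES
  delimiter: no
Category: keyword

keyword


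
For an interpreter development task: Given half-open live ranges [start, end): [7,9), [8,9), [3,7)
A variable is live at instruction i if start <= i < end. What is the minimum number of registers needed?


Live ranges:
  Var0: [7, 9)
  Var1: [8, 9)
  Var2: [3, 7)
Sweep-line events (position, delta, active):
  pos=3 start -> active=1
  pos=7 end -> active=0
  pos=7 start -> active=1
  pos=8 start -> active=2
  pos=9 end -> active=1
  pos=9 end -> active=0
Maximum simultaneous active: 2
Minimum registers needed: 2

2


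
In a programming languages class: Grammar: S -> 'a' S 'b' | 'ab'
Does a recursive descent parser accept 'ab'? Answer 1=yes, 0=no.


Grammar accepts strings of the form a^n b^n (n >= 1)
Word: 'ab'
Counting: 1 a's and 1 b's
Check: 1 == 1? Yes
Derivation (S -> aSb applied 0 time(s), then S -> ab): S => ab
Accepted

1


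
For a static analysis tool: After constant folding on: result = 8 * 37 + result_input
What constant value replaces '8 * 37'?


Identifying constant sub-expression:
  Original: result = 8 * 37 + result_input
  8 and 37 are both compile-time constants
  Evaluating: 8 * 37 = 296
  After folding: result = 296 + result_input

296


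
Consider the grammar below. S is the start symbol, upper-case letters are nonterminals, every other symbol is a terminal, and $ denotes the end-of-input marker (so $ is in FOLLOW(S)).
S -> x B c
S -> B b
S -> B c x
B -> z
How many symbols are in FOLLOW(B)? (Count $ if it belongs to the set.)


S is the start symbol and does not occur in any rule body, so FOLLOW(S) = {$}.
Examining every occurrence of B in a rule body:
  S -> x B c : B is followed by terminal 'c' -> add 'c'
  S -> B b : B is followed by terminal 'b' -> add 'b'
  S -> B c x : B is followed by terminal 'c' -> add 'c' (already in the set)
  B -> z : B does not occur in the body -> contributes nothing
FOLLOW(B) = {b, c}
Count: 2

2


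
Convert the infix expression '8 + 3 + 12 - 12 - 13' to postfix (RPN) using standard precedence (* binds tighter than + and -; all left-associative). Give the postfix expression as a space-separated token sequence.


Applying the shunting-yard algorithm:
  Operand 8 -> output
  Push '+' onto operator stack -> op-stack: [+]
  Operand 3 -> output
  See '+' (prec 1); top '+' (prec 1) >= it -> pop '+' to output
  Push '+' onto operator stack -> op-stack: [+]
  Operand 12 -> output
  See '-' (prec 1); top '+' (prec 1) >= it -> pop '+' to output
  Push '-' onto operator stack -> op-stack: [-]
  Operand 12 -> output
  See '-' (prec 1); top '-' (prec 1) >= it -> pop '-' to output
  Push '-' onto operator stack -> op-stack: [-]
  Operand 13 -> output
  End of input: pop '-' to output
Postfix result: 8 3 + 12 + 12 - 13 -

8 3 + 12 + 12 - 13 -


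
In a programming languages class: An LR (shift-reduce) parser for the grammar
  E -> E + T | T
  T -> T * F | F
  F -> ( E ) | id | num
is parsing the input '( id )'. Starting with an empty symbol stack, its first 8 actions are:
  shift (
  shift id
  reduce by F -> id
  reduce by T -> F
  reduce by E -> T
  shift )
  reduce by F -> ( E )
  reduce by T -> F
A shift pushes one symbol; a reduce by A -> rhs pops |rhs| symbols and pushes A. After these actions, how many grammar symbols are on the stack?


Tracking the symbol stack through each action:
  Action 1: shift '(' : push -> stack = [(] (size 1)
  Action 2: shift 'id' : push -> stack = [(, id] (size 2)
  Action 3: reduce by F -> id : pop 1, push F -> stack = [(, F] (size 2)
  Action 4: reduce by T -> F : pop 1, push T -> stack = [(, T] (size 2)
  Action 5: reduce by E -> T : pop 1, push E -> stack = [(, E] (size 2)
  Action 6: shift ')' : push -> stack = [(, E, )] (size 3)
  Action 7: reduce by F -> ( E ) : pop 3, push F -> stack = [F] (size 1)
  Action 8: reduce by T -> F : pop 1, push T -> stack = [T] (size 1)
Final stack size: 1

1


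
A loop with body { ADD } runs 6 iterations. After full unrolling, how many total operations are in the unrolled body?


Loop body operations: ADD (1 op per iteration)
Unrolling 6 iterations:
  Iteration 1: ADD (1 ops)
  Iteration 2: ADD (1 ops)
  Iteration 3: ADD (1 ops)
  Iteration 4: ADD (1 ops)
  Iteration 5: ADD (1 ops)
  Iteration 6: ADD (1 ops)
Total: 6 iterations * 1 ops/iter = 6 operations

6


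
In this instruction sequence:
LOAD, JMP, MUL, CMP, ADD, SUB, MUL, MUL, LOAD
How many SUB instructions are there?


Scanning instruction sequence for SUB:
  Position 1: LOAD
  Position 2: JMP
  Position 3: MUL
  Position 4: CMP
  Position 5: ADD
  Position 6: SUB <- MATCH
  Position 7: MUL
  Position 8: MUL
  Position 9: LOAD
Matches at positions: [6]
Total SUB count: 1

1


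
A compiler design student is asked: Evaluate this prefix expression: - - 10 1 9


Parsing prefix expression: - - 10 1 9
Step 1: Innermost operation '- 10 1'
  10 - 1 = 9
Step 2: Outer operation '- [9] 9'
  9 - 9 = 0

0


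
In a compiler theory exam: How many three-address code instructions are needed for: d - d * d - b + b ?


Expression: d - d * d - b + b
Generating three-address code (respecting * over +/- precedence):
  Instruction 1: t1 = d * d
  Instruction 2: t2 = d - t1
  Instruction 3: t3 = t2 - b
  Instruction 4: t4 = t3 + b
Total instructions: 4

4


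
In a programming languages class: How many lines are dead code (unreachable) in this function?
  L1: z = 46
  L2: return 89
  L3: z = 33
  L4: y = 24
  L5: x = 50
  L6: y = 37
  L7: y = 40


Analyzing control flow:
  L1: reachable (before return)
  L2: reachable (return statement)
  L3: DEAD (after return at L2)
  L4: DEAD (after return at L2)
  L5: DEAD (after return at L2)
  L6: DEAD (after return at L2)
  L7: DEAD (after return at L2)
Return at L2, total lines = 7
Dead lines: L3 through L7
Count: 5

5


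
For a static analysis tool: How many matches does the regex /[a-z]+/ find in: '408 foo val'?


Pattern: /[a-z]+/ (identifiers)
Input: '408 foo val'
Scanning for matches:
  Match 1: 'foo'
  Match 2: 'val'
Total matches: 2

2


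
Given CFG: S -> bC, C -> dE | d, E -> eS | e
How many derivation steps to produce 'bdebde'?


Grammar: S -> bC, C -> dE | d, E -> eS | e
Deriving 'bdebde':
Step 1: S -> bC => bC
Step 2: C -> dE => bdE
Step 3: E -> eS => bdeS
Step 4: S -> bC => bdebC
Step 5: C -> dE => bdebdE
Step 6: E -> e => bdebde
Total derivation steps: 6

6


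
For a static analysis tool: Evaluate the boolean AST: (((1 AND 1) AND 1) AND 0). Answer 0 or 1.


Step 1: Evaluate inner node
  1 AND 1 = 1
Step 2: Evaluate next node
  1 AND 1 = 1
Step 3: Evaluate root node
  1 AND 0 = 0

0


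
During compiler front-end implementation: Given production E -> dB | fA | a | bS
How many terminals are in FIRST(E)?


Production: E -> dB | fA | a | bS
Examining each alternative for leading terminals:
  E -> dB : first terminal = 'd'
  E -> fA : first terminal = 'f'
  E -> a : first terminal = 'a'
  E -> bS : first terminal = 'b'
FIRST(E) = {a, b, d, f}
Count: 4

4


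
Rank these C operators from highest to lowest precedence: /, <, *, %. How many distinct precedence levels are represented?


Looking up precedence for each operator:
  / -> precedence 6
  < -> precedence 4
  * -> precedence 6
  % -> precedence 6
Sorted highest to lowest: /, *, %, <
Distinct precedence values: [6, 4]
Number of distinct levels: 2

2


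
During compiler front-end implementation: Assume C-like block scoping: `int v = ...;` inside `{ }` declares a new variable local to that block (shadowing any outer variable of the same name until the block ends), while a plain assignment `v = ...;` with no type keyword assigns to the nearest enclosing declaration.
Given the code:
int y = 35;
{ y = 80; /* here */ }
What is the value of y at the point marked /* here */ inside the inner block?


Analyzing scoping rules:
Outer scope: declares y = 35
Inner block: 'y = 80;' has no type keyword, so it is an assignment to the outer y (no shadowing)
Inside the block, after the assignment -> 80
Result: 80

80


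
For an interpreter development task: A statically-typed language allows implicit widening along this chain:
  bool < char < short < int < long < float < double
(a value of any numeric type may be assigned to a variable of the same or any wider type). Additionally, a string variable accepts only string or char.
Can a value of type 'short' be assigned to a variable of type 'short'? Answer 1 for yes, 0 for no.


Target variable type: short
Source value type: short
Numeric ranks: short=2, short=2
Widening allowed iff rank(source) <= rank(target): 2 <= 2? Yes
Result: 1

1


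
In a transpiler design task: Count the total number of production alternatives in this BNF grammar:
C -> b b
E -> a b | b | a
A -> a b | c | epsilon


Counting alternatives per rule:
  C: 1 alternative(s)
  E: 3 alternative(s)
  A: 3 alternative(s)
Sum: 1 + 3 + 3 = 7

7


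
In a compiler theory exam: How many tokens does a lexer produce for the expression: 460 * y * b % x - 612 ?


Scanning '460 * y * b % x - 612'
Token 1: '460' -> integer_literal
Token 2: '*' -> operator
Token 3: 'y' -> identifier
Token 4: '*' -> operator
Token 5: 'b' -> identifier
Token 6: '%' -> operator
Token 7: 'x' -> identifier
Token 8: '-' -> operator
Token 9: '612' -> integer_literal
Total tokens: 9

9


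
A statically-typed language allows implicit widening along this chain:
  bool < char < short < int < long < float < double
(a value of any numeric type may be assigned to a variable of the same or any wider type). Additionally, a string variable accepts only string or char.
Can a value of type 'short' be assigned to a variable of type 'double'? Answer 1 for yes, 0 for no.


Target variable type: double
Source value type: short
Numeric ranks: short=2, double=6
Widening allowed iff rank(source) <= rank(target): 2 <= 6? Yes
Result: 1

1


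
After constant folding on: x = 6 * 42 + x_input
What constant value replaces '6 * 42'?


Identifying constant sub-expression:
  Original: x = 6 * 42 + x_input
  6 and 42 are both compile-time constants
  Evaluating: 6 * 42 = 252
  After folding: x = 252 + x_input

252


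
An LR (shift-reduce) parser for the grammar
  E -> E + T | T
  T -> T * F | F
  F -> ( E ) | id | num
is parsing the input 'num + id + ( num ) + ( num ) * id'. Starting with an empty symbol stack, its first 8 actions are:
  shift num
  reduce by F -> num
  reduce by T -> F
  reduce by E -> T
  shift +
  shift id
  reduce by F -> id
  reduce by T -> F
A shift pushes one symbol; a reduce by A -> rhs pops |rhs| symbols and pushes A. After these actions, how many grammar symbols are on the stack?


Tracking the symbol stack through each action:
  Action 1: shift 'num' : push -> stack = [num] (size 1)
  Action 2: reduce by F -> num : pop 1, push F -> stack = [F] (size 1)
  Action 3: reduce by T -> F : pop 1, push T -> stack = [T] (size 1)
  Action 4: reduce by E -> T : pop 1, push E -> stack = [E] (size 1)
  Action 5: shift '+' : push -> stack = [E, +] (size 2)
  Action 6: shift 'id' : push -> stack = [E, +, id] (size 3)
  Action 7: reduce by F -> id : pop 1, push F -> stack = [E, +, F] (size 3)
  Action 8: reduce by T -> F : pop 1, push T -> stack = [E, +, T] (size 3)
Final stack size: 3

3


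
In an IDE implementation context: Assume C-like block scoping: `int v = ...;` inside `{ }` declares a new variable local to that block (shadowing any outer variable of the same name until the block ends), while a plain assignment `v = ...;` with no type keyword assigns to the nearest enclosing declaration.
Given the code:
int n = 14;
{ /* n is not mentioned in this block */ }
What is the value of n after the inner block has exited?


Analyzing scoping rules:
Outer scope: declares n = 14
Inner block: n is neither redeclared nor assigned -> unchanged
After the block -> 14
Result: 14

14


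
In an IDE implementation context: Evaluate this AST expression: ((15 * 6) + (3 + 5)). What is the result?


Expression: ((15 * 6) + (3 + 5))
Evaluating step by step:
  15 * 6 = 90
  3 + 5 = 8
  90 + 8 = 98
Result: 98

98


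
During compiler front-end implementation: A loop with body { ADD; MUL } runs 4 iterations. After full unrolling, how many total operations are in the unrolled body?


Loop body operations: ADD, MUL (2 ops per iteration)
Unrolling 4 iterations:
  Iteration 1: ADD, MUL (2 ops)
  Iteration 2: ADD, MUL (2 ops)
  Iteration 3: ADD, MUL (2 ops)
  Iteration 4: ADD, MUL (2 ops)
Total: 4 iterations * 2 ops/iter = 8 operations

8


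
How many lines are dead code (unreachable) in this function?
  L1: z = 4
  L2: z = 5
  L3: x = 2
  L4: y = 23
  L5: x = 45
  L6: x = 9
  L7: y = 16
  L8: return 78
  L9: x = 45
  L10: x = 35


Analyzing control flow:
  L1: reachable (before return)
  L2: reachable (before return)
  L3: reachable (before return)
  L4: reachable (before return)
  L5: reachable (before return)
  L6: reachable (before return)
  L7: reachable (before return)
  L8: reachable (return statement)
  L9: DEAD (after return at L8)
  L10: DEAD (after return at L8)
Return at L8, total lines = 10
Dead lines: L9 through L10
Count: 2

2


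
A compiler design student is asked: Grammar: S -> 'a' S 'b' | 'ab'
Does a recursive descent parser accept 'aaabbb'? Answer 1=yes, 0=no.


Grammar accepts strings of the form a^n b^n (n >= 1)
Word: 'aaabbb'
Counting: 3 a's and 3 b's
Check: 3 == 3? Yes
Derivation (S -> aSb applied 2 time(s), then S -> ab): S => aSb => aaSbb => aaabbb
Accepted

1


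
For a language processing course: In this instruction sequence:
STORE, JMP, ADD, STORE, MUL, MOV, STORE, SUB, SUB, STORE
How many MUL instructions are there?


Scanning instruction sequence for MUL:
  Position 1: STORE
  Position 2: JMP
  Position 3: ADD
  Position 4: STORE
  Position 5: MUL <- MATCH
  Position 6: MOV
  Position 7: STORE
  Position 8: SUB
  Position 9: SUB
  Position 10: STORE
Matches at positions: [5]
Total MUL count: 1

1


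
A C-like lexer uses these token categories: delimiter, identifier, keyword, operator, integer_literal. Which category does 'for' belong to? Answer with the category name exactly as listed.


Token: 'for'
Checking categories:
  identifier: no
  integer_literal: no
  operator: no
  keyword: YES
  delimiter: no
Category: keyword

keyword


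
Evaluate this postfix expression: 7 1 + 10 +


Processing tokens left to right:
Push 7, Push 1
Pop 7 and 1, compute 7 + 1 = 8, push 8
Push 10
Pop 8 and 10, compute 8 + 10 = 18, push 18
Stack result: 18

18


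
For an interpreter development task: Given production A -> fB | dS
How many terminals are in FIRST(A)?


Production: A -> fB | dS
Examining each alternative for leading terminals:
  A -> fB : first terminal = 'f'
  A -> dS : first terminal = 'd'
FIRST(A) = {d, f}
Count: 2

2


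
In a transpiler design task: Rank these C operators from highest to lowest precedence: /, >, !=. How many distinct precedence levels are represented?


Looking up precedence for each operator:
  / -> precedence 6
  > -> precedence 4
  != -> precedence 3
Sorted highest to lowest: /, >, !=
Distinct precedence values: [6, 4, 3]
Number of distinct levels: 3

3


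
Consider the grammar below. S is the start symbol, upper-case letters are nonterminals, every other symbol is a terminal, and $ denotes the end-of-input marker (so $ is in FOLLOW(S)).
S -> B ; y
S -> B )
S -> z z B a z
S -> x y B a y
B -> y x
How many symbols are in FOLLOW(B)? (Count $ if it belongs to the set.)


S is the start symbol and does not occur in any rule body, so FOLLOW(S) = {$}.
Examining every occurrence of B in a rule body:
  S -> B ; y : B is followed by terminal ';' -> add ';'
  S -> B ) : B is followed by terminal ')' -> add ')'
  S -> z z B a z : B is followed by terminal 'a' -> add 'a'
  S -> x y B a y : B is followed by terminal 'a' -> add 'a' (already in the set)
  B -> y x : B does not occur in the body -> contributes nothing
FOLLOW(B) = {), ;, a}
Count: 3

3


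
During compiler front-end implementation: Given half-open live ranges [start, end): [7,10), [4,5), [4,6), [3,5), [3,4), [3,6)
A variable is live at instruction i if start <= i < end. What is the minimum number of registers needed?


Live ranges:
  Var0: [7, 10)
  Var1: [4, 5)
  Var2: [4, 6)
  Var3: [3, 5)
  Var4: [3, 4)
  Var5: [3, 6)
Sweep-line events (position, delta, active):
  pos=3 start -> active=1
  pos=3 start -> active=2
  pos=3 start -> active=3
  pos=4 end -> active=2
  pos=4 start -> active=3
  pos=4 start -> active=4
  pos=5 end -> active=3
  pos=5 end -> active=2
  pos=6 end -> active=1
  pos=6 end -> active=0
  pos=7 start -> active=1
  pos=10 end -> active=0
Maximum simultaneous active: 4
Minimum registers needed: 4

4


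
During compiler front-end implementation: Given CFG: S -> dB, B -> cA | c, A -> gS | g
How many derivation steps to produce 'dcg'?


Grammar: S -> dB, B -> cA | c, A -> gS | g
Deriving 'dcg':
Step 1: S -> dB => dB
Step 2: B -> cA => dcA
Step 3: A -> g => dcg
Total derivation steps: 3

3


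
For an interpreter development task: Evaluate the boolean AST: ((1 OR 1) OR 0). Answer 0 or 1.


Step 1: Evaluate inner node
  1 OR 1 = 1
Step 2: Evaluate root node
  1 OR 0 = 1

1


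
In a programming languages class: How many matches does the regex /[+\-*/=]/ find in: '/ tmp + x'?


Pattern: /[+\-*/=]/ (operators)
Input: '/ tmp + x'
Scanning for matches:
  Match 1: '/'
  Match 2: '+'
Total matches: 2

2


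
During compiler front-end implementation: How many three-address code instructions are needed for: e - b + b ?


Expression: e - b + b
Generating three-address code (respecting * over +/- precedence):
  Instruction 1: t1 = e - b
  Instruction 2: t2 = t1 + b
Total instructions: 2

2


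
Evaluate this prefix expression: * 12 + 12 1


Parsing prefix expression: * 12 + 12 1
Step 1: Innermost operation '+ 12 1'
  12 + 1 = 13
Step 2: Outer operation '* 12 [13]'
  12 * 13 = 156

156


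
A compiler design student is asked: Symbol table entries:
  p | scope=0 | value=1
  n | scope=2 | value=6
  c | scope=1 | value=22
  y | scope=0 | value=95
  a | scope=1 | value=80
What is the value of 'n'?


Searching symbol table for 'n':
  p | scope=0 | value=1
  n | scope=2 | value=6 <- MATCH
  c | scope=1 | value=22
  y | scope=0 | value=95
  a | scope=1 | value=80
Found 'n' at scope 2 with value 6

6


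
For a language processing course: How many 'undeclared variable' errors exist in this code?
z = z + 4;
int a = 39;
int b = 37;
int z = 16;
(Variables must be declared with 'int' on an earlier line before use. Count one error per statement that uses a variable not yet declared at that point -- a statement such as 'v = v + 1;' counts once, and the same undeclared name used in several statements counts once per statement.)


Scanning code line by line:
  Line 1: use 'z' -> ERROR (undeclared)
  Line 2: declare 'a' -> declared = ['a']
  Line 3: declare 'b' -> declared = ['a', 'b']
  Line 4: declare 'z' -> declared = ['a', 'b', 'z']
Total undeclared variable errors: 1

1


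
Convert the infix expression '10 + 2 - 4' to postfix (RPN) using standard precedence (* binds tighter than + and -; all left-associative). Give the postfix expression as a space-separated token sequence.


Applying the shunting-yard algorithm:
  Operand 10 -> output
  Push '+' onto operator stack -> op-stack: [+]
  Operand 2 -> output
  See '-' (prec 1); top '+' (prec 1) >= it -> pop '+' to output
  Push '-' onto operator stack -> op-stack: [-]
  Operand 4 -> output
  End of input: pop '-' to output
Postfix result: 10 2 + 4 -

10 2 + 4 -


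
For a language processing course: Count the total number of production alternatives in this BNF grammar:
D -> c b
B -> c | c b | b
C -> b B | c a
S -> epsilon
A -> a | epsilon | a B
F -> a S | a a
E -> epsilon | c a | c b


Counting alternatives per rule:
  D: 1 alternative(s)
  B: 3 alternative(s)
  C: 2 alternative(s)
  S: 1 alternative(s)
  A: 3 alternative(s)
  F: 2 alternative(s)
  E: 3 alternative(s)
Sum: 1 + 3 + 2 + 1 + 3 + 2 + 3 = 15

15
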